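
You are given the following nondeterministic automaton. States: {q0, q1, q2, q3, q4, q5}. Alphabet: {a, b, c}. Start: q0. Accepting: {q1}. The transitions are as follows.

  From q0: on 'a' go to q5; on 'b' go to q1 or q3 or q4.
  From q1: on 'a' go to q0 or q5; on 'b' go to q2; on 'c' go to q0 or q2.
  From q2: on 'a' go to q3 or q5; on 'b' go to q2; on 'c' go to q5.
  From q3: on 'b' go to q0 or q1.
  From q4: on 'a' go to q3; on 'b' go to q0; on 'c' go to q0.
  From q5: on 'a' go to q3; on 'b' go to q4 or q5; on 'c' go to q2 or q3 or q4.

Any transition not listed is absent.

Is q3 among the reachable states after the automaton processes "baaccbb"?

Start in {q0}.
Read 'b': q0→{q1, q3, q4}; now {q1, q3, q4}.
Read 'a': q1→{q0, q5}, q3→∅, q4→{q3}; now {q0, q3, q5}.
Read 'a': q0→{q5}, q3→∅, q5→{q3}; now {q3, q5}.
Read 'c': q3→∅, q5→{q2, q3, q4}; now {q2, q3, q4}.
Read 'c': q2→{q5}, q3→∅, q4→{q0}; now {q0, q5}.
Read 'b': q0→{q1, q3, q4}, q5→{q4, q5}; now {q1, q3, q4, q5}.
Read 'b': q1→{q2}, q3→{q0, q1}, q4→{q0}, q5→{q4, q5}; now {q0, q1, q2, q4, q5}.
State q3 is not in {q0, q1, q2, q4, q5}.

No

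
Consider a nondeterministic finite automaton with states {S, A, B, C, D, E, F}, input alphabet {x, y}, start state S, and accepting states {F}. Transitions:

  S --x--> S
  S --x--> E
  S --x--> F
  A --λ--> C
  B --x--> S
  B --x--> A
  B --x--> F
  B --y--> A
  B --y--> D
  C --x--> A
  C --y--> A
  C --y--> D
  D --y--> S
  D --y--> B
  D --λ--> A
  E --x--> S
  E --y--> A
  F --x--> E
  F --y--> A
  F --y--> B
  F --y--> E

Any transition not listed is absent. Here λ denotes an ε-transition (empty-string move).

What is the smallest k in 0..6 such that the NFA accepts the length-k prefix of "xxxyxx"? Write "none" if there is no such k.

Start in {S}.
Read 'x': S→{S, E, F}; now {S, E, F}.
None of the earlier sets intersect F, but {S, E, F} does.

1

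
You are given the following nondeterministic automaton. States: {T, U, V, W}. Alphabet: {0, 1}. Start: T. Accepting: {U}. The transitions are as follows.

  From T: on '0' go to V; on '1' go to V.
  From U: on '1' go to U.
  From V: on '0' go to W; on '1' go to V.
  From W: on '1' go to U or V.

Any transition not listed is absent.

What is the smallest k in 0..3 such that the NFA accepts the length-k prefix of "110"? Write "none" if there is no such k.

Start in {T}.
Read '1': T→{V}; now {V}.
Read '1': V→{V}; now {V}.
Read '0': V→{W}; now {W}.
No reachable set along the way intersects F.

none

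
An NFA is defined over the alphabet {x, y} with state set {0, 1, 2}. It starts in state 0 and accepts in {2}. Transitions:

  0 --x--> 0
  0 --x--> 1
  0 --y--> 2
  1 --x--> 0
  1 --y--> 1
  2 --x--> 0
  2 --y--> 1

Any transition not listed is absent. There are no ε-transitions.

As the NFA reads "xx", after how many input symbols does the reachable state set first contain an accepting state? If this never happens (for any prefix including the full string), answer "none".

Start in {0}.
Read 'x': 0→{0, 1}; now {0, 1}.
Read 'x': 0→{0, 1}, 1→{0}; now {0, 1}.
No reachable set along the way intersects F.

none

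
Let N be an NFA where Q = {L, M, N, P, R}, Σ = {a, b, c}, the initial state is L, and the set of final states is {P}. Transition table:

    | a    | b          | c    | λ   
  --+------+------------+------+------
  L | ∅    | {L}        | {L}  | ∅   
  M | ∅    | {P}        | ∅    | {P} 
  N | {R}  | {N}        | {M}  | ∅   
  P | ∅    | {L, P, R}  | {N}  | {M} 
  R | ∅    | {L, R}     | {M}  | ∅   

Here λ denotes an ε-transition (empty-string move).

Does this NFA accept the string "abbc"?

No

Start in {L}.
Read 'a': {L} → ∅.
The set is empty and remains empty for the remaining 3 symbols.
The final set ∅ contains no accepting state.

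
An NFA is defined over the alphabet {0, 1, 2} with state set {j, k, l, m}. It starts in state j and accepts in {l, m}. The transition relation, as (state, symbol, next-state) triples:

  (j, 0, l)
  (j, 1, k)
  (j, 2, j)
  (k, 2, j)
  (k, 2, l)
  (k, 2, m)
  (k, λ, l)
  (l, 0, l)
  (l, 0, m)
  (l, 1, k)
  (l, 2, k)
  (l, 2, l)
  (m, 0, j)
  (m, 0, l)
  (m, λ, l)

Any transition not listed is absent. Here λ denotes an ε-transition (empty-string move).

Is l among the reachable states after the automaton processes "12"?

Start in {j}.
Read '1': j→{k}; union {k}; ε-closure = {k, l}.
Read '2': k→{j, l, m}, l→{k, l}; now {j, k, l, m}.
State l is in {j, k, l, m}.

Yes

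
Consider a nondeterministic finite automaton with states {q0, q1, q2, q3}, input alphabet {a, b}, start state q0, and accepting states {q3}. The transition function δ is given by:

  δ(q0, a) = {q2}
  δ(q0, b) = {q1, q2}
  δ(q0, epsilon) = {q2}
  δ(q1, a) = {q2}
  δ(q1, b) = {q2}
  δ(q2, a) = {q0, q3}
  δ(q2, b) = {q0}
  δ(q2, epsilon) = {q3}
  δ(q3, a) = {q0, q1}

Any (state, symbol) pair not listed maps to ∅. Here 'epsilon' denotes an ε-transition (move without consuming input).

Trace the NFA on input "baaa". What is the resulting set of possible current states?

Start: ε-closure({q0}) = {q0, q2, q3}.
Read 'b': q0→{q1, q2}, q2→{q0}, q3→∅; union {q0, q1, q2}; ε-closure = {q0, q1, q2, q3}.
Read 'a': q0→{q2}, q1→{q2}, q2→{q0, q3}, q3→{q0, q1}; now {q0, q1, q2, q3}.
Read 'a': q0→{q2}, q1→{q2}, q2→{q0, q3}, q3→{q0, q1}; now {q0, q1, q2, q3}.
Read 'a': q0→{q2}, q1→{q2}, q2→{q0, q3}, q3→{q0, q1}; now {q0, q1, q2, q3}.

{q0, q1, q2, q3}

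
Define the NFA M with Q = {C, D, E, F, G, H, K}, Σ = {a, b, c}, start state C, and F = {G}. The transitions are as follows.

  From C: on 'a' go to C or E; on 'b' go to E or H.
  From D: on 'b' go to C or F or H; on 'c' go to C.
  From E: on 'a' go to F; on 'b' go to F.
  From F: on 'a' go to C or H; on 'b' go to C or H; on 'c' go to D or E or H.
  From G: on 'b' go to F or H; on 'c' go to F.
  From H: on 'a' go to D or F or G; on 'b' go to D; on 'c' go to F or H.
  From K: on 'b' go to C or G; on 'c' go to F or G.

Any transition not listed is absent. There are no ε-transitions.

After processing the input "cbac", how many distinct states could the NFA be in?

0

Start in {C}.
Read 'c': C→∅; now ∅.
The set is empty and remains empty for the remaining 3 symbols.
That set has 0 states.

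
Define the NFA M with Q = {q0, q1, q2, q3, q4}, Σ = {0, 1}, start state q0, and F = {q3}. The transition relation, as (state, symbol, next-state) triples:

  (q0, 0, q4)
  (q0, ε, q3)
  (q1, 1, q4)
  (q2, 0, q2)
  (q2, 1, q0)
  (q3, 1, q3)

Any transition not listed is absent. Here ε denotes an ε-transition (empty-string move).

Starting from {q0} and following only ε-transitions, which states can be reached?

Begin with {q0}.
ε-move q0 → q3; add q3.

{q0, q3}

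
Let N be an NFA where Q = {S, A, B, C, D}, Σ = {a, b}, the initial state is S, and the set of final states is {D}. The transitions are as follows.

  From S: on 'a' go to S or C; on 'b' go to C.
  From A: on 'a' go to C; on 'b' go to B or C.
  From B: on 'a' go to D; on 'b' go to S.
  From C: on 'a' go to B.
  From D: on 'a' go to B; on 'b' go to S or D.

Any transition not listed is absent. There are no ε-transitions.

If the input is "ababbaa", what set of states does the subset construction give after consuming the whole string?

{D}

Start in {S}.
Read 'a': S→{S, C}; now {S, C}.
Read 'b': S→{C}, C→∅; now {C}.
Read 'a': C→{B}; now {B}.
Read 'b': B→{S}; now {S}.
Read 'b': S→{C}; now {C}.
Read 'a': C→{B}; now {B}.
Read 'a': B→{D}; now {D}.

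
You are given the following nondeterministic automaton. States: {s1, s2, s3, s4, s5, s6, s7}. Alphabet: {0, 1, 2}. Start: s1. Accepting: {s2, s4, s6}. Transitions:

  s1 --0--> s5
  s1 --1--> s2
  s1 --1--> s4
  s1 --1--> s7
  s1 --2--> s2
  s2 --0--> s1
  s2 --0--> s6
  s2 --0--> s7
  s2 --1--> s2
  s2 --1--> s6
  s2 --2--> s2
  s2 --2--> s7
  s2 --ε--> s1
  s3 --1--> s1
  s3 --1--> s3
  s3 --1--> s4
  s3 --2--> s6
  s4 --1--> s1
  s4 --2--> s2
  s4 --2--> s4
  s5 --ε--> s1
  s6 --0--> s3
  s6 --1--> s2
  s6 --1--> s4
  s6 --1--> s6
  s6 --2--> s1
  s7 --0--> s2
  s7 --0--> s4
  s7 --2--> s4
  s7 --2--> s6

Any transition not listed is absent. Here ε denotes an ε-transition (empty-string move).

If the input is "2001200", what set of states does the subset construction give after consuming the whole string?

Start in {s1}.
Read '2': {s1} → {s1, s2}.
Read '0': {s1, s2} → {s1, s5, s6, s7}.
Read '0': {s1, s5, s6, s7} → {s1, s2, s3, s4, s5}.
Read '1': {s1, s2, s3, s4, s5} → {s1, s2, s3, s4, s6, s7}.
Read '2': {s1, s2, s3, s4, s6, s7} → {s1, s2, s4, s6, s7}.
Read '0': {s1, s2, s4, s6, s7} → {s1, s2, s3, s4, s5, s6, s7}.
Read '0': {s1, s2, s3, s4, s5, s6, s7} → {s1, s2, s3, s4, s5, s6, s7}.

{s1, s2, s3, s4, s5, s6, s7}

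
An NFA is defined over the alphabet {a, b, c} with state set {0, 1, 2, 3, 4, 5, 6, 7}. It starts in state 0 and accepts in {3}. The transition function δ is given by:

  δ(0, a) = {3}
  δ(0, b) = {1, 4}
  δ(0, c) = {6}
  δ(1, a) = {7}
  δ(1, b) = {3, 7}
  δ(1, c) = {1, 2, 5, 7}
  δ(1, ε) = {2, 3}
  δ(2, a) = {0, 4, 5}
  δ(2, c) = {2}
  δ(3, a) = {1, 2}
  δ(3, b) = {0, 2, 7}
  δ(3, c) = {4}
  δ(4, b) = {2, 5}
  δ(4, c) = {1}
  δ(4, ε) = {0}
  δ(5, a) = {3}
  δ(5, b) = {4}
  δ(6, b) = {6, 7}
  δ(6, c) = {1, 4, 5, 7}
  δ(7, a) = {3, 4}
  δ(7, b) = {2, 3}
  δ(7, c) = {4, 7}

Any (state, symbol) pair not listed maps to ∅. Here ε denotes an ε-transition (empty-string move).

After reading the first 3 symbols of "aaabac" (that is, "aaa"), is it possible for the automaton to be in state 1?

Yes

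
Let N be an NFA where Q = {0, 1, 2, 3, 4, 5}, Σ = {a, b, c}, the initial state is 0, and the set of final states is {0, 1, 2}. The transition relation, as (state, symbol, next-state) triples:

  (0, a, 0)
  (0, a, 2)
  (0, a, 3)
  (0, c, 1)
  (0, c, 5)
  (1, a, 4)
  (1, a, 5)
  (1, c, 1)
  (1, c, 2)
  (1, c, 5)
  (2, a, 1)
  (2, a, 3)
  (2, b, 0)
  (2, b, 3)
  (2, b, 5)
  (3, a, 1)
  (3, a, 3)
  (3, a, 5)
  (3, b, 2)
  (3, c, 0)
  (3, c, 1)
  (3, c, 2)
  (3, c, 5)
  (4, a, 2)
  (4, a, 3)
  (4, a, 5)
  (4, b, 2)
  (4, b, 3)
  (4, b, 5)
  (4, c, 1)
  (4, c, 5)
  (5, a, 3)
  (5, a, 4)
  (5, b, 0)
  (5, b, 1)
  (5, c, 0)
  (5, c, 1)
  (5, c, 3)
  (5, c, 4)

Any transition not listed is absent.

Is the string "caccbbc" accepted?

Yes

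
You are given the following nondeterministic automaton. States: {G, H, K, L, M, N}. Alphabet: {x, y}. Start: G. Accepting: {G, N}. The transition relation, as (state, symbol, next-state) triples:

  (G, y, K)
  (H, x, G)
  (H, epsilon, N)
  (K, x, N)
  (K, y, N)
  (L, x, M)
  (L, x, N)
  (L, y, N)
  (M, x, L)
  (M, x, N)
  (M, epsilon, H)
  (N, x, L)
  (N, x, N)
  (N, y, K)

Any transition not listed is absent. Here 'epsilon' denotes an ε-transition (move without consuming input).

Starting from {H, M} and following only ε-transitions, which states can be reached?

{H, M, N}

Begin with {H, M}.
ε-move H → N; add N.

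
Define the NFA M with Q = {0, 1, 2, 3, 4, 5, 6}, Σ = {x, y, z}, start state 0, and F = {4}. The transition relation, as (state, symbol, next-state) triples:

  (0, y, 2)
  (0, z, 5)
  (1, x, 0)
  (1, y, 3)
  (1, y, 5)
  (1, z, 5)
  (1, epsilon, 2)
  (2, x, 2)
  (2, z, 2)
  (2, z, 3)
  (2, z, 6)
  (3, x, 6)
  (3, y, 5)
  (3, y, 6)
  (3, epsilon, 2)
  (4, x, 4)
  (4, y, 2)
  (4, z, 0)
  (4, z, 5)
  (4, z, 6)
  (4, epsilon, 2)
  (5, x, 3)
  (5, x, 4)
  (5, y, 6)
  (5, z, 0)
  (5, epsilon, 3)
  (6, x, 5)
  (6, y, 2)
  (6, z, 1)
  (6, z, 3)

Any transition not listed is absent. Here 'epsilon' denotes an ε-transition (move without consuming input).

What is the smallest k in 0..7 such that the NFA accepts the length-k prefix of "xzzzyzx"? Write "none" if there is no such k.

none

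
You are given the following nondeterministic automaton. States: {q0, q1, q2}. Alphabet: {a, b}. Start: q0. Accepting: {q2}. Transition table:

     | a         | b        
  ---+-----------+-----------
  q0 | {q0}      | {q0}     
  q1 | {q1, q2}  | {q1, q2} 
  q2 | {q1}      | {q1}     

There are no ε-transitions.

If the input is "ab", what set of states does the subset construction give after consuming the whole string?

{q0}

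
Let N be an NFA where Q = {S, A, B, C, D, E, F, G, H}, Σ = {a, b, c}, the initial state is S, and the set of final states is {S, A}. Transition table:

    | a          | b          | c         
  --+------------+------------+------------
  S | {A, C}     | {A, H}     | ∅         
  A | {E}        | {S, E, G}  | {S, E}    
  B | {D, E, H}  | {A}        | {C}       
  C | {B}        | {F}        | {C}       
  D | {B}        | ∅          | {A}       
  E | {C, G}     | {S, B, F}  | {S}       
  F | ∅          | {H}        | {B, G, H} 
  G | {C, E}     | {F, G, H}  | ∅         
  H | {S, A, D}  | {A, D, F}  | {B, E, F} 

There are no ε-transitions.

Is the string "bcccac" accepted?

Yes

Start in {S}.
Read 'b': {S} → {A, H}.
Read 'c': {A, H} → {S, B, E, F}.
Read 'c': {S, B, E, F} → {S, B, C, G, H}.
Read 'c': {S, B, C, G, H} → {B, C, E, F}.
Read 'a': {B, C, E, F} → {B, C, D, E, G, H}.
Read 'c': {B, C, D, E, G, H} → {S, A, B, C, E, F}.
The final set {S, A, B, C, E, F} contains the accepting states S, A.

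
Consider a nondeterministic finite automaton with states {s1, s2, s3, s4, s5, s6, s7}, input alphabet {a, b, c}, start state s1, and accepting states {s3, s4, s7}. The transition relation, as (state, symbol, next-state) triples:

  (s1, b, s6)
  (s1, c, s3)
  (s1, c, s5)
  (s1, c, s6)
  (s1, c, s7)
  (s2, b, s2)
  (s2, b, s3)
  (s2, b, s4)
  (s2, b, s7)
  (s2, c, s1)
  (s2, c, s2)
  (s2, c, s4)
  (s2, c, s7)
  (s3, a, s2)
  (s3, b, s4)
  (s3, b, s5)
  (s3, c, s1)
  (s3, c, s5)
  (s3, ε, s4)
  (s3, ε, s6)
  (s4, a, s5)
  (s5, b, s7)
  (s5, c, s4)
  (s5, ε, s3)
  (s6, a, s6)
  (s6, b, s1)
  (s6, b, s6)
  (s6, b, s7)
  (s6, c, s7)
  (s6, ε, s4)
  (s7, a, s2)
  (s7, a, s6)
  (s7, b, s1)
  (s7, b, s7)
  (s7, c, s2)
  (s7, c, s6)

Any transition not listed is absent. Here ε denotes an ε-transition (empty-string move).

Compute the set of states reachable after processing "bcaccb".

{s1, s2, s3, s4, s5, s6, s7}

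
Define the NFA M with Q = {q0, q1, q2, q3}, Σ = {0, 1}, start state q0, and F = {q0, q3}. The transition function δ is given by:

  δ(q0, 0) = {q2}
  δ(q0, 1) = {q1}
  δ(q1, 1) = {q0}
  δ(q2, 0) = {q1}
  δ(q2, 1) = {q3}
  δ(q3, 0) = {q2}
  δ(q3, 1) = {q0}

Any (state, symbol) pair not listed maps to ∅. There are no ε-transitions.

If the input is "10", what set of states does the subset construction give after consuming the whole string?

Start in {q0}.
Read '1': {q0} → {q1}.
Read '0': {q1} → ∅.

∅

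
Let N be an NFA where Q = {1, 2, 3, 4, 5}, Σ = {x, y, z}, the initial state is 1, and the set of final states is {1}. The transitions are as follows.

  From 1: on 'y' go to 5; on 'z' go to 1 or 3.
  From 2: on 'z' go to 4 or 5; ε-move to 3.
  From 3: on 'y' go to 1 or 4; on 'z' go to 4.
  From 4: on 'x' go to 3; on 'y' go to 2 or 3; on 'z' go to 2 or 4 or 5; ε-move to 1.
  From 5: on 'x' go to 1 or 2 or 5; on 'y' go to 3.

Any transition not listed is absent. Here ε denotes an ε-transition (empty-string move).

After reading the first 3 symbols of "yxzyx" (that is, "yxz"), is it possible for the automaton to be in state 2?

No

Start in {1}.
Read 'y': 1→{5}; now {5}.
Read 'x': 5→{1, 2, 5}; union {1, 2, 5}; ε-closure = {1, 2, 3, 5}.
Read 'z': 1→{1, 3}, 2→{4, 5}, 3→{4}, 5→∅; now {1, 3, 4, 5}.
State 2 is not in {1, 3, 4, 5}.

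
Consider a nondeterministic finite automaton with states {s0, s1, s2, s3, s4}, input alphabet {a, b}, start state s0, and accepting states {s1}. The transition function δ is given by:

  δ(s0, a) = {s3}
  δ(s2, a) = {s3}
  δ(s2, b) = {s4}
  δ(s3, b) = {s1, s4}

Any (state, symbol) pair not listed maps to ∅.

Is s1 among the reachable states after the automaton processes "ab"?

Start in {s0}.
Read 'a': s0→{s3}; now {s3}.
Read 'b': s3→{s1, s4}; now {s1, s4}.
State s1 is in {s1, s4}.

Yes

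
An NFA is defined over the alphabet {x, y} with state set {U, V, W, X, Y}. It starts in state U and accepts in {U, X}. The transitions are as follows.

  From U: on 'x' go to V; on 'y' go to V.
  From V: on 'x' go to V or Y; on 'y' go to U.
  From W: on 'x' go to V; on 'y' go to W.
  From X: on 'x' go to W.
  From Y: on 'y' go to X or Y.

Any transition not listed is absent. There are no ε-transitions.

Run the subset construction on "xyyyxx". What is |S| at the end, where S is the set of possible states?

Start in {U}.
Read 'x': U→{V}; now {V}.
Read 'y': V→{U}; now {U}.
Read 'y': U→{V}; now {V}.
Read 'y': V→{U}; now {U}.
Read 'x': U→{V}; now {V}.
Read 'x': V→{V, Y}; now {V, Y}.
That set has 2 states.

2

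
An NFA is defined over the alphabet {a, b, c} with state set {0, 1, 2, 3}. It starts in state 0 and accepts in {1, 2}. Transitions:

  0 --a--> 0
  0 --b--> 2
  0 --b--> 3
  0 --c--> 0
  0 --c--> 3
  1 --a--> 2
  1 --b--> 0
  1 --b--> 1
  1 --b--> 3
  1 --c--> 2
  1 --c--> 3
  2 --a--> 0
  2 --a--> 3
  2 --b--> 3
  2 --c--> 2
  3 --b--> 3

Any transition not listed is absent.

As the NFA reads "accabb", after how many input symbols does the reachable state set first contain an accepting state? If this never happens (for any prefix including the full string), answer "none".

Start in {0}.
Read 'a': {0} → {0}.
Read 'c': {0} → {0, 3}.
Read 'c': {0, 3} → {0, 3}.
Read 'a': {0, 3} → {0}.
Read 'b': {0} → {2, 3}.
None of the earlier sets intersect F, but {2, 3} does.

5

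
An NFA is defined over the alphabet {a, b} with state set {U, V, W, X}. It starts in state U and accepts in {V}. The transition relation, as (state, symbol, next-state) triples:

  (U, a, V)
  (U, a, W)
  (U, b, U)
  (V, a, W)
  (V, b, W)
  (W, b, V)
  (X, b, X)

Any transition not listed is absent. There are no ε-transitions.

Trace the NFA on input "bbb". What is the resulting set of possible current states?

{U}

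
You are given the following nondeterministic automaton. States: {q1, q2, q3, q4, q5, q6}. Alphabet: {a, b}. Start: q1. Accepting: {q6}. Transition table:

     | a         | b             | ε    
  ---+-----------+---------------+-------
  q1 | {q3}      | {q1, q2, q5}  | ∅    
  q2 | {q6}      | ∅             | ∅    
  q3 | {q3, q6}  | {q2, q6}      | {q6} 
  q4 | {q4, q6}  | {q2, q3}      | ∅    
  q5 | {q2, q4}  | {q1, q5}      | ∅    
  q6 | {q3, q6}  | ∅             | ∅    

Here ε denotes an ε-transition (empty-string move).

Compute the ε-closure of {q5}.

Begin with {q5}.
No ε-moves leave this set, so the closure equals the set itself.

{q5}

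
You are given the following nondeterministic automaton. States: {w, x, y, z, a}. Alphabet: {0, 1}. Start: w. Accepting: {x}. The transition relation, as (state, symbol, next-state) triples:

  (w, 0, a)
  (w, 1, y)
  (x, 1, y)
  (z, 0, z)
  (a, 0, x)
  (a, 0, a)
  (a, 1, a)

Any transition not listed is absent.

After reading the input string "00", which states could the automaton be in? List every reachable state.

{x, a}

Start in {w}.
Read '0': w→{a}; now {a}.
Read '0': a→{x, a}; now {x, a}.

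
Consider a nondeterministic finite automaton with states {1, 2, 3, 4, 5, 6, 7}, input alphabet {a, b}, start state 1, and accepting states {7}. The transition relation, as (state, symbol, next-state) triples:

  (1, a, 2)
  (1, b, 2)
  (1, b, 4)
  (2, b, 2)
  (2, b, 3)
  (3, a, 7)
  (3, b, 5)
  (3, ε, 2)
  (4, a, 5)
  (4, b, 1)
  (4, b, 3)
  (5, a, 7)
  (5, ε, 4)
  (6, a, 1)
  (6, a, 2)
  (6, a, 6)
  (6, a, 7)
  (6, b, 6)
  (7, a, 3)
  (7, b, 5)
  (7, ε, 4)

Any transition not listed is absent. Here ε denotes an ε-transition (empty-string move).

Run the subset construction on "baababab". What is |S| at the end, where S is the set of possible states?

Start in {1}.
Read 'b': 1→{2, 4}; now {2, 4}.
Read 'a': 2→∅, 4→{5}; union {5}; ε-closure = {4, 5}.
Read 'a': 4→{5}, 5→{7}; union {5, 7}; ε-closure = {4, 5, 7}.
Read 'b': 4→{1, 3}, 5→∅, 7→{5}; union {1, 3, 5}; ε-closure = {1, 2, 3, 4, 5}.
Read 'a': 1→{2}, 2→∅, 3→{7}, 4→{5}, 5→{7}; union {2, 5, 7}; ε-closure = {2, 4, 5, 7}.
Read 'b': 2→{2, 3}, 4→{1, 3}, 5→∅, 7→{5}; union {1, 2, 3, 5}; ε-closure = {1, 2, 3, 4, 5}.
Read 'a': 1→{2}, 2→∅, 3→{7}, 4→{5}, 5→{7}; union {2, 5, 7}; ε-closure = {2, 4, 5, 7}.
Read 'b': 2→{2, 3}, 4→{1, 3}, 5→∅, 7→{5}; union {1, 2, 3, 5}; ε-closure = {1, 2, 3, 4, 5}.
That set has 5 states.

5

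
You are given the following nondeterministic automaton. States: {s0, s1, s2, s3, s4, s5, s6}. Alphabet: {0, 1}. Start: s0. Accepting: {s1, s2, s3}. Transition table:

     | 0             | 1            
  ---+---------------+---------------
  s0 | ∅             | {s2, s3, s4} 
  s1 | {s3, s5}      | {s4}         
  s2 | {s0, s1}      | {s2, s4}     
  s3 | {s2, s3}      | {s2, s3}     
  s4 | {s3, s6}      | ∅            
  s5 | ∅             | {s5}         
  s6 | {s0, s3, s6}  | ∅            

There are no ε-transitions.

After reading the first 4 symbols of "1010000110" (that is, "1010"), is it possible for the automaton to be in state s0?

Start in {s0}.
Read '1': s0→{s2, s3, s4}; now {s2, s3, s4}.
Read '0': s2→{s0, s1}, s3→{s2, s3}, s4→{s3, s6}; now {s0, s1, s2, s3, s6}.
Read '1': s0→{s2, s3, s4}, s1→{s4}, s2→{s2, s4}, s3→{s2, s3}, s6→∅; now {s2, s3, s4}.
Read '0': s2→{s0, s1}, s3→{s2, s3}, s4→{s3, s6}; now {s0, s1, s2, s3, s6}.
State s0 is in {s0, s1, s2, s3, s6}.

Yes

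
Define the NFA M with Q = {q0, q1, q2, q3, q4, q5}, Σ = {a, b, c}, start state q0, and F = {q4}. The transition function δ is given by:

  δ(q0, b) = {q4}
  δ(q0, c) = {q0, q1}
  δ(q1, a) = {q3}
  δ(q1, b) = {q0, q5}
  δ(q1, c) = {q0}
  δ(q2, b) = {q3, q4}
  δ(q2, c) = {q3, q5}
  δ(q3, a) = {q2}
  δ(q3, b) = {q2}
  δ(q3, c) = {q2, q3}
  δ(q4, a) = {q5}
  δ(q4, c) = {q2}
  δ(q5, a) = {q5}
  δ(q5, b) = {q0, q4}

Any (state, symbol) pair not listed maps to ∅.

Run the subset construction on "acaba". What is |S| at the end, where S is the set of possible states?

Start in {q0}.
Read 'a': q0→∅; now ∅.
The set is empty and remains empty for the remaining 4 symbols.
That set has 0 states.

0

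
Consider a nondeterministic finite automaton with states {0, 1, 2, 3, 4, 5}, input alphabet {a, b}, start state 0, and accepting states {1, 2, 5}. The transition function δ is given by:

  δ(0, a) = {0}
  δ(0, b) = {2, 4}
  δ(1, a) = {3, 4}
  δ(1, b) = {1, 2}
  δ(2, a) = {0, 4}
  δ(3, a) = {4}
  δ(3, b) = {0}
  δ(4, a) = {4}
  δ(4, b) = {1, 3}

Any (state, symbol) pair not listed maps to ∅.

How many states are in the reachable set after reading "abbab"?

Start in {0}.
Read 'a': {0} → {0}.
Read 'b': {0} → {2, 4}.
Read 'b': {2, 4} → {1, 3}.
Read 'a': {1, 3} → {3, 4}.
Read 'b': {3, 4} → {0, 1, 3}.
That set has 3 states.

3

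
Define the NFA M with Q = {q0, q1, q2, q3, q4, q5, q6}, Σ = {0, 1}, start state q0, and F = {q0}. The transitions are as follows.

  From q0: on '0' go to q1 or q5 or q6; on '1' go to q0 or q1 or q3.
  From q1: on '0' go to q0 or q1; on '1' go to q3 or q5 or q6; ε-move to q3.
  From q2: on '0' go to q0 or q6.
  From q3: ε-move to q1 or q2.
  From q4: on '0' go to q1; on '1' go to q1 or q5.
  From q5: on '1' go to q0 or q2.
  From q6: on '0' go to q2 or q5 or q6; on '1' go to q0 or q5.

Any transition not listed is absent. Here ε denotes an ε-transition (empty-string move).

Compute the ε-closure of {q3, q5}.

Begin with {q3, q5}.
ε-move q3 → q1; add q1.
ε-move q3 → q2; add q2.

{q1, q2, q3, q5}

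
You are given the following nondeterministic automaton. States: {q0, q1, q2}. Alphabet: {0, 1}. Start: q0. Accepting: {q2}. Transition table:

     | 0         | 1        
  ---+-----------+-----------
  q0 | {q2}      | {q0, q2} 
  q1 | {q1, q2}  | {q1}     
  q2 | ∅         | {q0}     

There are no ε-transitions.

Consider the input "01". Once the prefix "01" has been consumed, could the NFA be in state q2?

Start in {q0}.
Read '0': {q0} → {q2}.
Read '1': {q2} → {q0}.
State q2 is not in {q0}.

No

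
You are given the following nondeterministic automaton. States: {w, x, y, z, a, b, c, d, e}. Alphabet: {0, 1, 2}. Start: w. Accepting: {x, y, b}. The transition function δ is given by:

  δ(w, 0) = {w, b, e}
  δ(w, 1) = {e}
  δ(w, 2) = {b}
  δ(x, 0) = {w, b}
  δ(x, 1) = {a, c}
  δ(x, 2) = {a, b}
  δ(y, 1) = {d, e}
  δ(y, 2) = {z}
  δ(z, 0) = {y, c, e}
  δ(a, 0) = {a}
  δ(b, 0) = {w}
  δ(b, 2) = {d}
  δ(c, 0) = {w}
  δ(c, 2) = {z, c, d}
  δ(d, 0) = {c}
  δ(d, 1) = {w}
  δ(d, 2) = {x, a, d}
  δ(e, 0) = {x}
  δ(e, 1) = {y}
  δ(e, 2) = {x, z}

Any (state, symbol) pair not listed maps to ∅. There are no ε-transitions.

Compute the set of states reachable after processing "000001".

{y, a, c, e}

Start in {w}.
Read '0': w→{w, b, e}; now {w, b, e}.
Read '0': w→{w, b, e}, b→{w}, e→{x}; now {w, x, b, e}.
Read '0': w→{w, b, e}, x→{w, b}, b→{w}, e→{x}; now {w, x, b, e}.
Read '0': w→{w, b, e}, x→{w, b}, b→{w}, e→{x}; now {w, x, b, e}.
Read '0': w→{w, b, e}, x→{w, b}, b→{w}, e→{x}; now {w, x, b, e}.
Read '1': w→{e}, x→{a, c}, b→∅, e→{y}; now {y, a, c, e}.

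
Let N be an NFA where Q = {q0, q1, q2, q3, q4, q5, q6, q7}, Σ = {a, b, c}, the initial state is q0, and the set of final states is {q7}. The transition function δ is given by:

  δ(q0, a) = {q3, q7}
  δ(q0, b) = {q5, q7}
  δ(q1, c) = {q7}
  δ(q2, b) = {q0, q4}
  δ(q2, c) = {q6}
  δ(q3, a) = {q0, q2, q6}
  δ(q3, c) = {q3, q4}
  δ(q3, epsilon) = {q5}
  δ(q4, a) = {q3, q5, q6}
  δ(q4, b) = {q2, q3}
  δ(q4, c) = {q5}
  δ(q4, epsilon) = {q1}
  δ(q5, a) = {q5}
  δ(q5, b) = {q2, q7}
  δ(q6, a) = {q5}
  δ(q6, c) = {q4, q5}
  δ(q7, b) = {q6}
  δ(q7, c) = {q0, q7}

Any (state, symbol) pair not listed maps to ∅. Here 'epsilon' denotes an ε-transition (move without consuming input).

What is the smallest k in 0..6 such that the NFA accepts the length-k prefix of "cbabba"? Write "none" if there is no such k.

none

Start in {q0}.
Read 'c': {q0} → ∅.
The set is empty and remains empty for the remaining 5 symbols.
No reachable set along the way intersects F.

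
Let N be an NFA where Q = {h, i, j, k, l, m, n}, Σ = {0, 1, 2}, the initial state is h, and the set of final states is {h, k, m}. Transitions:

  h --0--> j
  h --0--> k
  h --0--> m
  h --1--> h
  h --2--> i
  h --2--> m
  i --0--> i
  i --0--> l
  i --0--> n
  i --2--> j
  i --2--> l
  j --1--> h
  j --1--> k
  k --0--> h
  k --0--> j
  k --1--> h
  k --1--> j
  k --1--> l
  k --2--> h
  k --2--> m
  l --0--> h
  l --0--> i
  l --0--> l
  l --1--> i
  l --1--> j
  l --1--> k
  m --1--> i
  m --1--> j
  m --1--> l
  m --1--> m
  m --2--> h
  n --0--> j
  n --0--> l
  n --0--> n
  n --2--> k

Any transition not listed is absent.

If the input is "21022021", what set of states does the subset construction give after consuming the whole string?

{h, i, j, k, l, m}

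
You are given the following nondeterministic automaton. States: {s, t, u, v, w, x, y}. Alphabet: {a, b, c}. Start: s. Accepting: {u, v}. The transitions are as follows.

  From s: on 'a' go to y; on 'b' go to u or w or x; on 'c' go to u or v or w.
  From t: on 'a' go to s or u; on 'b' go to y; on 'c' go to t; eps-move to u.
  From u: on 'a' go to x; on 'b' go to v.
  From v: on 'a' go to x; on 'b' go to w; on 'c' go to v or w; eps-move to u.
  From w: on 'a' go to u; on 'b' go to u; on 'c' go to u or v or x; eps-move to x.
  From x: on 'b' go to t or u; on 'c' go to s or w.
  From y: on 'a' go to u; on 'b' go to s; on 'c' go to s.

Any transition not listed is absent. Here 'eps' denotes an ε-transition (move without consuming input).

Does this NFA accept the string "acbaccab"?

Yes

Start in {s}.
Read 'a': s→{y}; now {y}.
Read 'c': y→{s}; now {s}.
Read 'b': s→{u, w, x}; now {u, w, x}.
Read 'a': u→{x}, w→{u}, x→∅; now {u, x}.
Read 'c': u→∅, x→{s, w}; union {s, w}; ε-closure = {s, w, x}.
Read 'c': s→{u, v, w}, w→{u, v, x}, x→{s, w}; now {s, u, v, w, x}.
Read 'a': s→{y}, u→{x}, v→{x}, w→{u}, x→∅; now {u, x, y}.
Read 'b': u→{v}, x→{t, u}, y→{s}; now {s, t, u, v}.
The final set {s, t, u, v} contains the accepting states u, v.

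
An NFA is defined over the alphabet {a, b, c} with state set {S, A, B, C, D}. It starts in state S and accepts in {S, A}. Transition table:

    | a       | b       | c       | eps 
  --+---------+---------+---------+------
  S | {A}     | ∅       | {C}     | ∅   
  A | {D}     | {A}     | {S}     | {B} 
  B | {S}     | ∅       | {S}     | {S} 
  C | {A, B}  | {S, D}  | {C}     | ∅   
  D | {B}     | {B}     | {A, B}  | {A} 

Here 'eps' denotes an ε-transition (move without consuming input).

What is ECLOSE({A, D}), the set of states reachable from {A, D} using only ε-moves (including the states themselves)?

{S, A, B, D}

Begin with {A, D}.
ε-move A → B; add B.
ε-move B → S; add S.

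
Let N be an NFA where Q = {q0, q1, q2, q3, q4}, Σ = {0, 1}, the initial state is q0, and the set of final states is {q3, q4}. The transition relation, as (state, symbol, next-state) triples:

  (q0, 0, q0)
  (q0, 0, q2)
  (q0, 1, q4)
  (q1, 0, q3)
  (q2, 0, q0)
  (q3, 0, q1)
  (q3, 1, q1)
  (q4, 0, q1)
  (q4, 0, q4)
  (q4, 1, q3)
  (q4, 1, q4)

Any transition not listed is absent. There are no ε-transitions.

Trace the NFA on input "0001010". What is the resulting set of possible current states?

Start in {q0}.
Read '0': {q0} → {q0, q2}.
Read '0': {q0, q2} → {q0, q2}.
Read '0': {q0, q2} → {q0, q2}.
Read '1': {q0, q2} → {q4}.
Read '0': {q4} → {q1, q4}.
Read '1': {q1, q4} → {q3, q4}.
Read '0': {q3, q4} → {q1, q4}.

{q1, q4}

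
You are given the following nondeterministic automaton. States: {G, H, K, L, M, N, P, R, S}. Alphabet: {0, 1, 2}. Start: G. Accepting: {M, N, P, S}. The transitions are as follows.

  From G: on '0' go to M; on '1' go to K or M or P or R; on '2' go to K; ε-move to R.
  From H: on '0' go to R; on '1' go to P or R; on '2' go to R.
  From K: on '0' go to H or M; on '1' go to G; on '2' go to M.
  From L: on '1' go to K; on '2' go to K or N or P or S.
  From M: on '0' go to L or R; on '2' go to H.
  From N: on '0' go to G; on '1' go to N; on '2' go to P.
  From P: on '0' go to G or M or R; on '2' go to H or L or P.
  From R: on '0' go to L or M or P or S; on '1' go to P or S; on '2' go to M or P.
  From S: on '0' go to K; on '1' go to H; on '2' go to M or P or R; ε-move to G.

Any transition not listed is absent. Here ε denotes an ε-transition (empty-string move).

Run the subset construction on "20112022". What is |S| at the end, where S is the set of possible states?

9

Start: ε-closure({G}) = {G, R}.
Read '2': {G, R} → {K, M, P}.
Read '0': {K, M, P} → {G, H, L, M, R}.
Read '1': {G, H, L, M, R} → {G, K, M, P, R, S}.
Read '1': {G, K, M, P, R, S} → {G, H, K, M, P, R, S}.
Read '2': {G, H, K, M, P, R, S} → {H, K, L, M, P, R}.
Read '0': {H, K, L, M, P, R} → {G, H, L, M, P, R, S}.
Read '2': {G, H, L, M, P, R, S} → {G, H, K, L, M, N, P, R, S}.
Read '2': {G, H, K, L, M, N, P, R, S} → {G, H, K, L, M, N, P, R, S}.
That set has 9 states.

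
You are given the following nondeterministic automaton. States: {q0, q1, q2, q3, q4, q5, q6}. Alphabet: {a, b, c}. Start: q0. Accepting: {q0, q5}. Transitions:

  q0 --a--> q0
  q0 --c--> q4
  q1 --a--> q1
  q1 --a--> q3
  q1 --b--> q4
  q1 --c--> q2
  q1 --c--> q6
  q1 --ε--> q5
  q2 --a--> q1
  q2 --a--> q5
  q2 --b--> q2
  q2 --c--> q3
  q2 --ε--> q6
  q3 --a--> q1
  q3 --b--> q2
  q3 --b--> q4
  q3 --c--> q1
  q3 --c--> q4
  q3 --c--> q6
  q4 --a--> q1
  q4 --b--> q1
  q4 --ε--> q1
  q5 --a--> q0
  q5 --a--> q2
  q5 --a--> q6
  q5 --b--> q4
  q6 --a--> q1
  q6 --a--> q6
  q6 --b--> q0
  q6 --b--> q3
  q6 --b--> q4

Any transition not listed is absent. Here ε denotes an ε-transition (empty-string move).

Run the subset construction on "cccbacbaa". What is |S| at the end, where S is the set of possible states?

Start in {q0}.
Read 'c': q0→{q4}; union {q4}; ε-closure = {q1, q4, q5}.
Read 'c': q1→{q2, q6}, q4→∅, q5→∅; now {q2, q6}.
Read 'c': q2→{q3}, q6→∅; now {q3}.
Read 'b': q3→{q2, q4}; union {q2, q4}; ε-closure = {q1, q2, q4, q5, q6}.
Read 'a': q1→{q1, q3}, q2→{q1, q5}, q4→{q1}, q5→{q0, q2, q6}, q6→{q1, q6}; now {q0, q1, q2, q3, q5, q6}.
Read 'c': q0→{q4}, q1→{q2, q6}, q2→{q3}, q3→{q1, q4, q6}, q5→∅, q6→∅; union {q1, q2, q3, q4, q6}; ε-closure = {q1, q2, q3, q4, q5, q6}.
Read 'b': q1→{q4}, q2→{q2}, q3→{q2, q4}, q4→{q1}, q5→{q4}, q6→{q0, q3, q4}; union {q0, q1, q2, q3, q4}; ε-closure = {q0, q1, q2, q3, q4, q5, q6}.
Read 'a': q0→{q0}, q1→{q1, q3}, q2→{q1, q5}, q3→{q1}, q4→{q1}, q5→{q0, q2, q6}, q6→{q1, q6}; now {q0, q1, q2, q3, q5, q6}.
Read 'a': q0→{q0}, q1→{q1, q3}, q2→{q1, q5}, q3→{q1}, q5→{q0, q2, q6}, q6→{q1, q6}; now {q0, q1, q2, q3, q5, q6}.
That set has 6 states.

6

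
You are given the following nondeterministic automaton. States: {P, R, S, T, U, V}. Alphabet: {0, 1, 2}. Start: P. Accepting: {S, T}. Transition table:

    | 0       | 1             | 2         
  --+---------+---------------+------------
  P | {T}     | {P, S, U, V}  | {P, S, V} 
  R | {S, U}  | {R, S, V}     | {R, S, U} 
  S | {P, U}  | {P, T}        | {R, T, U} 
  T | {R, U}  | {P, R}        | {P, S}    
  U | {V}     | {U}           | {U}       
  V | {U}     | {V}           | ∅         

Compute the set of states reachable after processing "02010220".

Start in {P}.
Read '0': P→{T}; now {T}.
Read '2': T→{P, S}; now {P, S}.
Read '0': P→{T}, S→{P, U}; now {P, T, U}.
Read '1': P→{P, S, U, V}, T→{P, R}, U→{U}; now {P, R, S, U, V}.
Read '0': P→{T}, R→{S, U}, S→{P, U}, U→{V}, V→{U}; now {P, S, T, U, V}.
Read '2': P→{P, S, V}, S→{R, T, U}, T→{P, S}, U→{U}, V→∅; now {P, R, S, T, U, V}.
Read '2': P→{P, S, V}, R→{R, S, U}, S→{R, T, U}, T→{P, S}, U→{U}, V→∅; now {P, R, S, T, U, V}.
Read '0': P→{T}, R→{S, U}, S→{P, U}, T→{R, U}, U→{V}, V→{U}; now {P, R, S, T, U, V}.

{P, R, S, T, U, V}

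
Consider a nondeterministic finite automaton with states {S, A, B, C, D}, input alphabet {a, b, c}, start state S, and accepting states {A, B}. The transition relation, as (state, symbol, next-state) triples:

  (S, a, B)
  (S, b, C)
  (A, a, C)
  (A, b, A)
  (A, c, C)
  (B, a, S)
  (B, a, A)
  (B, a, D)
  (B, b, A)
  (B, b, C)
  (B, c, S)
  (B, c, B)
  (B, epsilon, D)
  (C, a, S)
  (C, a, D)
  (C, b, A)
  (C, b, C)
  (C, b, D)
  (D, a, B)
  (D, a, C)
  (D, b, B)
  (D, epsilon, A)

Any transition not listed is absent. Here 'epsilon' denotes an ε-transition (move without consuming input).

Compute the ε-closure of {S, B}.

{S, A, B, D}

Begin with {S, B}.
ε-move B → D; add D.
ε-move D → A; add A.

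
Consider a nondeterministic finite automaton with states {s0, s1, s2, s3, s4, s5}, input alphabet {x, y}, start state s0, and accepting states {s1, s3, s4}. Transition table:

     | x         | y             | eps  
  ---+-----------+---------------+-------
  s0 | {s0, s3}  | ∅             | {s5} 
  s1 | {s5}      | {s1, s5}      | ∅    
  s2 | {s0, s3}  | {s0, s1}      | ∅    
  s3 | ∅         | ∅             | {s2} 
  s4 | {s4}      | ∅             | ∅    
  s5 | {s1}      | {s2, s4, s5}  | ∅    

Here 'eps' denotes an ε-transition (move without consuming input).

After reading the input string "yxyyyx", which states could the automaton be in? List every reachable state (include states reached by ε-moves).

{s0, s1, s2, s3, s4, s5}

Start: ε-closure({s0}) = {s0, s5}.
Read 'y': {s0, s5} → {s2, s4, s5}.
Read 'x': {s2, s4, s5} → {s0, s1, s2, s3, s4, s5}.
Read 'y': {s0, s1, s2, s3, s4, s5} → {s0, s1, s2, s4, s5}.
Read 'y': {s0, s1, s2, s4, s5} → {s0, s1, s2, s4, s5}.
Read 'y': {s0, s1, s2, s4, s5} → {s0, s1, s2, s4, s5}.
Read 'x': {s0, s1, s2, s4, s5} → {s0, s1, s2, s3, s4, s5}.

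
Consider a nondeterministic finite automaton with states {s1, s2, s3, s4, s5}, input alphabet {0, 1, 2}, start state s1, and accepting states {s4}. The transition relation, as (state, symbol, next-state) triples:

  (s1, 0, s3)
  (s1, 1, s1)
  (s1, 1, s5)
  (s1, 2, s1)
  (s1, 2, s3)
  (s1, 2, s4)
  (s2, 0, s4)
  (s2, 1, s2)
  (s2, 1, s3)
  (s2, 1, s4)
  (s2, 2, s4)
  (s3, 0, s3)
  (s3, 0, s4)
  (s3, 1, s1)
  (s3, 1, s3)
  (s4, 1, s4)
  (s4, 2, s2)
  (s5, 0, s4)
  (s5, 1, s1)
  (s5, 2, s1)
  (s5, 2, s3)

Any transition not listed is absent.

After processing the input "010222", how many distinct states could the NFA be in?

1

Start in {s1}.
Read '0': s1→{s3}; now {s3}.
Read '1': s3→{s1, s3}; now {s1, s3}.
Read '0': s1→{s3}, s3→{s3, s4}; now {s3, s4}.
Read '2': s3→∅, s4→{s2}; now {s2}.
Read '2': s2→{s4}; now {s4}.
Read '2': s4→{s2}; now {s2}.
That set has 1 state.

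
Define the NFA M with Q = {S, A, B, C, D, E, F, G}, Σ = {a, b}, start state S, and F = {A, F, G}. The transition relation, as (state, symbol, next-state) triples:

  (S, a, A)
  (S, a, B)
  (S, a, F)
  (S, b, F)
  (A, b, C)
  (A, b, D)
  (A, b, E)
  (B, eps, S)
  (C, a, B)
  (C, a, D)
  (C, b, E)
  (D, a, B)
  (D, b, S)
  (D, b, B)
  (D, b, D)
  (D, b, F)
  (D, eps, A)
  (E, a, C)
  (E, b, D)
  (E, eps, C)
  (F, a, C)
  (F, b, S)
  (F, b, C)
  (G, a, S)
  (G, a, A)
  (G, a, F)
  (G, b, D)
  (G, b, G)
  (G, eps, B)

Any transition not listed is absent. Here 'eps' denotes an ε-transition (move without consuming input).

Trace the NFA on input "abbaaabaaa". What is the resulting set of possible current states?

Start in {S}.
Read 'a': {S} → {S, A, B, F}.
Read 'b': {S, A, B, F} → {S, A, C, D, E, F}.
Read 'b': {S, A, C, D, E, F} → {S, A, B, C, D, E, F}.
Read 'a': {S, A, B, C, D, E, F} → {S, A, B, C, D, F}.
Read 'a': {S, A, B, C, D, F} → {S, A, B, C, D, F}.
Read 'a': {S, A, B, C, D, F} → {S, A, B, C, D, F}.
Read 'b': {S, A, B, C, D, F} → {S, A, B, C, D, E, F}.
Read 'a': {S, A, B, C, D, E, F} → {S, A, B, C, D, F}.
Read 'a': {S, A, B, C, D, F} → {S, A, B, C, D, F}.
Read 'a': {S, A, B, C, D, F} → {S, A, B, C, D, F}.

{S, A, B, C, D, F}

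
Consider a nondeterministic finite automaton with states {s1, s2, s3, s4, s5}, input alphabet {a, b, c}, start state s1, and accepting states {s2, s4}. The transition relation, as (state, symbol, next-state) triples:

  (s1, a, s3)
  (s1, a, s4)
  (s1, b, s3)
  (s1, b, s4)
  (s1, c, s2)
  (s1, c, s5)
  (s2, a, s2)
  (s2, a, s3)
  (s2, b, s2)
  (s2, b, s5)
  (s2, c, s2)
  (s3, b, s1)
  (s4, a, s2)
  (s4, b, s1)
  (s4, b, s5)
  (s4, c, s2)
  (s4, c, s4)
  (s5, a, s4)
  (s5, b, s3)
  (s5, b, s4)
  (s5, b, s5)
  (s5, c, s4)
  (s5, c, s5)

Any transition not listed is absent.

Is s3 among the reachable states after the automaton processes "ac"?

No

Start in {s1}.
Read 'a': s1→{s3, s4}; now {s3, s4}.
Read 'c': s3→∅, s4→{s2, s4}; now {s2, s4}.
State s3 is not in {s2, s4}.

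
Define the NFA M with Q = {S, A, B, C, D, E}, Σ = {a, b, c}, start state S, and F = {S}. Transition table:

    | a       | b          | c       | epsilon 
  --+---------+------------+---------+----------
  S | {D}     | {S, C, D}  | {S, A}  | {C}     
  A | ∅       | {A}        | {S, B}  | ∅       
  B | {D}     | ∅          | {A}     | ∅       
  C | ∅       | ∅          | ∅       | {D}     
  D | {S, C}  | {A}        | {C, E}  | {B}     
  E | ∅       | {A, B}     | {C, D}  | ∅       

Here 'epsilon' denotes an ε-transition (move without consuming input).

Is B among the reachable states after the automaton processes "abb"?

Yes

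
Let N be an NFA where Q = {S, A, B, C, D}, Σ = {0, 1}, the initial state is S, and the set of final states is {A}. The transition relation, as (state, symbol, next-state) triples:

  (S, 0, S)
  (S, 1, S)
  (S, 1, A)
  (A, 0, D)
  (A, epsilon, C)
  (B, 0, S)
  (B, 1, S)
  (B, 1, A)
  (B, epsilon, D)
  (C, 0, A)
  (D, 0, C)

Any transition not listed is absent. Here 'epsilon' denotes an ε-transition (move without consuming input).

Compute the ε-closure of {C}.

{C}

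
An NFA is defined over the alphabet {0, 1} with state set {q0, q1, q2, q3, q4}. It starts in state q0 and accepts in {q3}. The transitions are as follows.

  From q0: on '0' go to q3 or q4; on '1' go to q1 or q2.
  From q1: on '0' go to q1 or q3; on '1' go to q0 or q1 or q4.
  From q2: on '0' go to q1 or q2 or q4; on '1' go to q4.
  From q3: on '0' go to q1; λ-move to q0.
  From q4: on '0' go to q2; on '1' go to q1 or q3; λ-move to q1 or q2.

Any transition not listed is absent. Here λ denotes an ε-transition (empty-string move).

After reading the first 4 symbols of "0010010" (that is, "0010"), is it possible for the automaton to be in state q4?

Yes

Start in {q0}.
Read '0': {q0} → {q0, q1, q2, q3, q4}.
Read '0': {q0, q1, q2, q3, q4} → {q0, q1, q2, q3, q4}.
Read '1': {q0, q1, q2, q3, q4} → {q0, q1, q2, q3, q4}.
Read '0': {q0, q1, q2, q3, q4} → {q0, q1, q2, q3, q4}.
State q4 is in {q0, q1, q2, q3, q4}.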